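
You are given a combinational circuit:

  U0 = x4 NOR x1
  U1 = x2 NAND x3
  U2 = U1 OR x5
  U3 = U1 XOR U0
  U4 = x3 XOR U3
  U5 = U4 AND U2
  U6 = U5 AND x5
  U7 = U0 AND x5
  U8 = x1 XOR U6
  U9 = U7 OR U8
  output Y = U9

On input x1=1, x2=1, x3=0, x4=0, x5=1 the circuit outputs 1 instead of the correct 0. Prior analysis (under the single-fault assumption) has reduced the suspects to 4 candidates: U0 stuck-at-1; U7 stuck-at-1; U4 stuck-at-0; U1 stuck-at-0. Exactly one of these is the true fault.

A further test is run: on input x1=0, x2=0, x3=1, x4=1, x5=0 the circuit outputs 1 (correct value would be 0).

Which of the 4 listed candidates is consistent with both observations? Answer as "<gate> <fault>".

U7 stuck-at-1

Evaluate each candidate on input x1=0, x2=0, x3=1, x4=1, x5=0:
  U0 stuck-at-1: U0=1 [stuck-at-1], U1=1, U2=1, U3=0, U4=1, U5=1, U6=0, U7=0, U8=0, U9=0 → 0 — eliminated
  U7 stuck-at-1: U0=0, U1=1, U2=1, U3=1, U4=0, U5=0, U6=0, U7=1 [stuck-at-1], U8=0, U9=1 → 1 — matches
  U4 stuck-at-0: U0=0, U1=1, U2=1, U3=1, U4=0 [stuck-at-0], U5=0, U6=0, U7=0, U8=0, U9=0 → 0 — eliminated
  U1 stuck-at-0: U0=0, U1=0 [stuck-at-0], U2=0, U3=0, U4=1, U5=0, U6=0, U7=0, U8=0, U9=0 → 0 — eliminated
Only U7 stuck-at-1 reproduces the observed 1.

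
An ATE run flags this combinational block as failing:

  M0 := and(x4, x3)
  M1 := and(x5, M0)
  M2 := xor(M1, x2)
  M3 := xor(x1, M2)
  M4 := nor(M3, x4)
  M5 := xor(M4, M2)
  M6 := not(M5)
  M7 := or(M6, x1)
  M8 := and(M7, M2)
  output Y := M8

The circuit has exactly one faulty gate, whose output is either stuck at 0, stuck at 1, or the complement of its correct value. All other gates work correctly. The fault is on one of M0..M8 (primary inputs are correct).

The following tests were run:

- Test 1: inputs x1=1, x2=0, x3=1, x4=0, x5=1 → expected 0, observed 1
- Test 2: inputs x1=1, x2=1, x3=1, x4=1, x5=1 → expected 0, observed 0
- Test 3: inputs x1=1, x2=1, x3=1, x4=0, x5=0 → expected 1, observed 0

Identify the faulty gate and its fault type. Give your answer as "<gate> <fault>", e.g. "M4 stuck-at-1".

M1 stuck-at-1

Fault-free values for test 1 (x1=1, x2=0, x3=1, x4=0, x5=1): M0=0, M1=0, M2=0, M3=1, M4=0, M5=0, M6=1, M7=1, M8=0, giving Y=0. Observed 1.
Test 1: faults giving observed 1 are {M0 stuck-at-1, M0 inverted output, M1 stuck-at-1, M1 inverted output, M2 stuck-at-1, M2 inverted output, M8 stuck-at-1, M8 inverted output}.
Test 2 (x1=1, x2=1, x3=1, x4=1, x5=1): fault-free M0=1, M1=1, M2=0, M3=1, M4=0, M5=0, M6=1, M7=1, M8=0 → 0; observed 0. Eliminates M0 inverted output, M1 inverted output, M2 stuck-at-1, M2 inverted output, M8 stuck-at-1, M8 inverted output.
Test 3 (x1=1, x2=1, x3=1, x4=0, x5=0): fault-free M0=0, M1=0, M2=1, M3=0, M4=1, M5=0, M6=1, M7=1, M8=1 → 1; observed 0. Eliminates M0 stuck-at-1.
Only M1 stuck-at-1 is consistent with every test.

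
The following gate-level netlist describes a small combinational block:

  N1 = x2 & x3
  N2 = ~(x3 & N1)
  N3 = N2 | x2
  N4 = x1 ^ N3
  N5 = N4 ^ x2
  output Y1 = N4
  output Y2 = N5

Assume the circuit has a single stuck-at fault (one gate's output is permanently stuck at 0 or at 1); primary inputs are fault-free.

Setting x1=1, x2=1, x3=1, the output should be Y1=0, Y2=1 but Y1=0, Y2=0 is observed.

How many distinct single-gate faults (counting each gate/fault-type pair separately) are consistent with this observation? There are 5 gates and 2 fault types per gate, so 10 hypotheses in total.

Fault-free: N1=1, N2=0, N3=1, N4=0, N5=1 → Y1=0, Y2=1. Observed Y1=0, Y2=0.
  N1 stuck-at-0: output Y1=0, Y2=1 ✗
  N1 stuck-at-1: output Y1=0, Y2=1 ✗
  N2 stuck-at-0: output Y1=0, Y2=1 ✗
  N2 stuck-at-1: output Y1=0, Y2=1 ✗
  N3 stuck-at-0: output Y1=1, Y2=0 ✗
  N3 stuck-at-1: output Y1=0, Y2=1 ✗
  N4 stuck-at-0: output Y1=0, Y2=1 ✗
  N4 stuck-at-1: output Y1=1, Y2=0 ✗
  N5 stuck-at-0: output Y1=0, Y2=0 ✓
  N5 stuck-at-1: output Y1=0, Y2=1 ✗
Consistent faults: {N5 stuck-at-0} — 1 in all.

1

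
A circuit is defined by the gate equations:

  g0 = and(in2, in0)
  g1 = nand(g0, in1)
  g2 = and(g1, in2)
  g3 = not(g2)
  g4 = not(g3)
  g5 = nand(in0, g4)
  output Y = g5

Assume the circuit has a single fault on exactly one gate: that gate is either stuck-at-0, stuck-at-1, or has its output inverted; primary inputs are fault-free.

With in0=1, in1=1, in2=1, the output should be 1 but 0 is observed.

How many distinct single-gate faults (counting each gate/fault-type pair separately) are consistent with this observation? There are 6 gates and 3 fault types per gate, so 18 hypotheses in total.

12

Fault-free: g0=1, g1=0, g2=0, g3=1, g4=0, g5=1 → 1. Observed 0.
  g0: stuck-at-0, inverted output ✓; others ✗
  g1: stuck-at-1, inverted output ✓; others ✗
  g2: stuck-at-1, inverted output ✓; others ✗
  g3: stuck-at-0, inverted output ✓; others ✗
  g4: stuck-at-1, inverted output ✓; others ✗
  g5: stuck-at-0, inverted output ✓; others ✗
Consistent faults: {g0 stuck-at-0, g0 inverted output, g1 stuck-at-1, g1 inverted output, g2 stuck-at-1, g2 inverted output, g3 stuck-at-0, g3 inverted output, g4 stuck-at-1, g4 inverted output, g5 stuck-at-0, g5 inverted output} — 12 in all.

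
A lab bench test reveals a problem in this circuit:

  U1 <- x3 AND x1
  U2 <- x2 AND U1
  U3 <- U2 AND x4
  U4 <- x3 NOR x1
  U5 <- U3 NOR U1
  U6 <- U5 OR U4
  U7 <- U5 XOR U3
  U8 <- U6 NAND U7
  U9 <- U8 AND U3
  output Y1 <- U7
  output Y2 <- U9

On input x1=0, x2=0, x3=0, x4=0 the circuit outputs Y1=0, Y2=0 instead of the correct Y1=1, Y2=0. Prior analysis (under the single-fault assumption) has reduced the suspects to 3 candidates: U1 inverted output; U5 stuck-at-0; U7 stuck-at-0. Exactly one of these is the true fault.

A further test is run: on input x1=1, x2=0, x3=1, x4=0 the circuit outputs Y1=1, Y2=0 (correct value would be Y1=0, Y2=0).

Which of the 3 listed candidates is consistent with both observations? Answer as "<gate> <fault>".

U1 inverted output

Evaluate each candidate on input x1=1, x2=0, x3=1, x4=0:
  U1 inverted output: U1=0 [inverted output], U2=0, U3=0, U4=0, U5=1, U6=1, U7=1, U8=0, U9=0 → Y1=1, Y2=0 — matches
  U5 stuck-at-0: U1=1, U2=0, U3=0, U4=0, U5=0 [stuck-at-0], U6=0, U7=0, U8=1, U9=0 → Y1=0, Y2=0 — eliminated
  U7 stuck-at-0: U1=1, U2=0, U3=0, U4=0, U5=0, U6=0, U7=0 [stuck-at-0], U8=1, U9=0 → Y1=0, Y2=0 — eliminated
Only U1 inverted output reproduces the observed Y1=1, Y2=0.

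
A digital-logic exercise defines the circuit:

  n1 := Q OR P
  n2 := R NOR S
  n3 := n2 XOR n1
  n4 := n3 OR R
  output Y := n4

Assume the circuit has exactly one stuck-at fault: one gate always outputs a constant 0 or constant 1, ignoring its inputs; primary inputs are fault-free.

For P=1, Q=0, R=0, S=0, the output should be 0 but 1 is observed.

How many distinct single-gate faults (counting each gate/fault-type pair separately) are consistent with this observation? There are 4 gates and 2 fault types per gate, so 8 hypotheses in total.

4

Fault-free: n1=1, n2=1, n3=0, n4=0 → 0. Observed 1.
  n1 stuck-at-0: output 1 ✓
  n1 stuck-at-1: output 0 ✗
  n2 stuck-at-0: output 1 ✓
  n2 stuck-at-1: output 0 ✗
  n3 stuck-at-0: output 0 ✗
  n3 stuck-at-1: output 1 ✓
  n4 stuck-at-0: output 0 ✗
  n4 stuck-at-1: output 1 ✓
Consistent faults: {n1 stuck-at-0, n2 stuck-at-0, n3 stuck-at-1, n4 stuck-at-1} — 4 in all.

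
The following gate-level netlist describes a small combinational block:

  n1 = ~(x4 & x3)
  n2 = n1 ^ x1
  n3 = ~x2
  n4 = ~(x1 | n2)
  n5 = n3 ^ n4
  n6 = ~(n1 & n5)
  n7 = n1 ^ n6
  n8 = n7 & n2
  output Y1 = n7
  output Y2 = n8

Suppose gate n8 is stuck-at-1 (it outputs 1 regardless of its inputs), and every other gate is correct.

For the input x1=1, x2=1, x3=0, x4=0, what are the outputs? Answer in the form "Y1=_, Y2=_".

Y1=0, Y2=1

Propagate with n8 forced: n1=1, n2=0, n3=0, n4=0, n5=0, n6=1, n7=0, n8=1 [stuck-at-1].
So the outputs are Y1=0, Y2=1. (Without the fault they would be Y1=0, Y2=0.)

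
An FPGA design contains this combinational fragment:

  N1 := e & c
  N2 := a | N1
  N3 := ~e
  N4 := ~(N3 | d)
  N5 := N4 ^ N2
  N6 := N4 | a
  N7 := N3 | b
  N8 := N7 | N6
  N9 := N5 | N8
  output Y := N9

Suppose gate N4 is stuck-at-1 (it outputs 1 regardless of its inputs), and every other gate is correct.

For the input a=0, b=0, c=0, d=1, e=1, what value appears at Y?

Propagate with N4 forced: N1=0, N2=0, N3=0, N4=1 [stuck-at-1], N5=1, N6=1, N7=0, N8=1, N9=1.
So Y = 1. (Without the fault it would be 0.)

1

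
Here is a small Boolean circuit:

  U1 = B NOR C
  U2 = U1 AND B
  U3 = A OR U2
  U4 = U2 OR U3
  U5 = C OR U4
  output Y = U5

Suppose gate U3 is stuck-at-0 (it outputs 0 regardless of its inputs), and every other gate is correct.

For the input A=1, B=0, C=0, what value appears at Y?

Propagate with U3 forced: U1=1, U2=0, U3=0 [stuck-at-0], U4=0, U5=0.
So Y = 0. (Without the fault it would be 1.)

0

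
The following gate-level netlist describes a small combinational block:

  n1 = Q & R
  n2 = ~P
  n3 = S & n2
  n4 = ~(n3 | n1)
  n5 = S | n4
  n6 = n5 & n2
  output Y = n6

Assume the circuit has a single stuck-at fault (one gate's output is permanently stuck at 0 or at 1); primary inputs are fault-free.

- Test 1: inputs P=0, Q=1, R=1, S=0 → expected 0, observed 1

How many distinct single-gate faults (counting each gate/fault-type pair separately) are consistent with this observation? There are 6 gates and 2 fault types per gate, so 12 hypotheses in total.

4

Fault-free: n1=1, n2=1, n3=0, n4=0, n5=0, n6=0 → 0. Observed 1.
  n1 stuck-at-0: output 1 ✓
  n1 stuck-at-1: output 0 ✗
  n2 stuck-at-0: output 0 ✗
  n2 stuck-at-1: output 0 ✗
  n3 stuck-at-0: output 0 ✗
  n3 stuck-at-1: output 0 ✗
  n4 stuck-at-0: output 0 ✗
  n4 stuck-at-1: output 1 ✓
  n5 stuck-at-0: output 0 ✗
  n5 stuck-at-1: output 1 ✓
  n6 stuck-at-0: output 0 ✗
  n6 stuck-at-1: output 1 ✓
Consistent faults: {n1 stuck-at-0, n4 stuck-at-1, n5 stuck-at-1, n6 stuck-at-1} — 4 in all.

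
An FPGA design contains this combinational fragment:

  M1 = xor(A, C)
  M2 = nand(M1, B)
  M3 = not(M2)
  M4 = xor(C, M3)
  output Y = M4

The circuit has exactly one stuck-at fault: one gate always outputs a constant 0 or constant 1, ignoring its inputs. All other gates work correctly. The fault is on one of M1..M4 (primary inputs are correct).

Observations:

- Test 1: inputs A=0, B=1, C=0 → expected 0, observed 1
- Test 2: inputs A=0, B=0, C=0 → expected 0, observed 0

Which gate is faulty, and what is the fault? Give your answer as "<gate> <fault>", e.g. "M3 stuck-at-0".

M1 stuck-at-1

Fault-free values for test 1 (A=0, B=1, C=0): M1=0, M2=1, M3=0, M4=0, giving Y=0. Observed 1.
Test 1: faults giving observed 1 are {M1 stuck-at-1, M2 stuck-at-0, M3 stuck-at-1, M4 stuck-at-1}.
Test 2 (A=0, B=0, C=0): fault-free M1=0, M2=1, M3=0, M4=0 → 0; observed 0. Eliminates M2 stuck-at-0, M3 stuck-at-1, M4 stuck-at-1.
Only M1 stuck-at-1 is consistent with every test.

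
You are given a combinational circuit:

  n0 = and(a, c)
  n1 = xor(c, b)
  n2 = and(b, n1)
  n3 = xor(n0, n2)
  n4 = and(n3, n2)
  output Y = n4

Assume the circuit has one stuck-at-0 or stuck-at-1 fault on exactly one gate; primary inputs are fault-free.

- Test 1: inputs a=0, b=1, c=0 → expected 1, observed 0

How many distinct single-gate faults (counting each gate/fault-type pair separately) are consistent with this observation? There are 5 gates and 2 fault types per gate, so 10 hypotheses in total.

5

Fault-free: n0=0, n1=1, n2=1, n3=1, n4=1 → 1. Observed 0.
  n0 stuck-at-0: output 1 ✗
  n0 stuck-at-1: output 0 ✓
  n1 stuck-at-0: output 0 ✓
  n1 stuck-at-1: output 1 ✗
  n2 stuck-at-0: output 0 ✓
  n2 stuck-at-1: output 1 ✗
  n3 stuck-at-0: output 0 ✓
  n3 stuck-at-1: output 1 ✗
  n4 stuck-at-0: output 0 ✓
  n4 stuck-at-1: output 1 ✗
Consistent faults: {n0 stuck-at-1, n1 stuck-at-0, n2 stuck-at-0, n3 stuck-at-0, n4 stuck-at-0} — 5 in all.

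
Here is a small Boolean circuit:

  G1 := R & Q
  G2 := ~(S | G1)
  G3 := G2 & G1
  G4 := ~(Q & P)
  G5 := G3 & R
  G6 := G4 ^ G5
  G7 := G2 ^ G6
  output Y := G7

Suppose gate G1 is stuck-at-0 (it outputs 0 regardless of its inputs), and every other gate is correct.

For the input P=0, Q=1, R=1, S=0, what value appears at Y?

0

Propagate with G1 forced: G1=0 [stuck-at-0], G2=1, G3=0, G4=1, G5=0, G6=1, G7=0.
So Y = 0. (Without the fault it would be 1.)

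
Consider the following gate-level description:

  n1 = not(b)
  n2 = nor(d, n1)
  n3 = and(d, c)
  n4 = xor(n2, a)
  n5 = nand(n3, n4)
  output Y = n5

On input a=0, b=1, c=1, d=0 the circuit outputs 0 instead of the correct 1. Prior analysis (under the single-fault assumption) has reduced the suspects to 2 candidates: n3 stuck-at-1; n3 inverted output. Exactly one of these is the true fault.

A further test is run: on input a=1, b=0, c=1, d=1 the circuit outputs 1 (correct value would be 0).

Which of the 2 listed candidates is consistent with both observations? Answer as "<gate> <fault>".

n3 inverted output

Evaluate each candidate on input a=1, b=0, c=1, d=1:
  n3 stuck-at-1: n1=1, n2=0, n3=1 [stuck-at-1], n4=1, n5=0 → 0 — eliminated
  n3 inverted output: n1=1, n2=0, n3=0 [inverted output], n4=1, n5=1 → 1 — matches
Only n3 inverted output reproduces the observed 1.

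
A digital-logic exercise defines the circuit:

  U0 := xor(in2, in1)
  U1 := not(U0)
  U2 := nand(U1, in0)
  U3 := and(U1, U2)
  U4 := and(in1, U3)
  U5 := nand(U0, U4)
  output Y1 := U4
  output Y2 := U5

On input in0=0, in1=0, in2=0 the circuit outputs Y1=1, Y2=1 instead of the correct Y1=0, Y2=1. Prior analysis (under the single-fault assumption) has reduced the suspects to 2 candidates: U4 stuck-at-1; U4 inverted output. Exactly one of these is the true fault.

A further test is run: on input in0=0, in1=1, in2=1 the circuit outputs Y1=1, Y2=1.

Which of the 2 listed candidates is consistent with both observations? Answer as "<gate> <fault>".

U4 stuck-at-1

Evaluate each candidate on input in0=0, in1=1, in2=1:
  U4 stuck-at-1: U0=0, U1=1, U2=1, U3=1, U4=1 [stuck-at-1], U5=1 → Y1=1, Y2=1 — matches
  U4 inverted output: U0=0, U1=1, U2=1, U3=1, U4=0 [inverted output], U5=1 → Y1=0, Y2=1 — eliminated
Only U4 stuck-at-1 reproduces the observed Y1=1, Y2=1.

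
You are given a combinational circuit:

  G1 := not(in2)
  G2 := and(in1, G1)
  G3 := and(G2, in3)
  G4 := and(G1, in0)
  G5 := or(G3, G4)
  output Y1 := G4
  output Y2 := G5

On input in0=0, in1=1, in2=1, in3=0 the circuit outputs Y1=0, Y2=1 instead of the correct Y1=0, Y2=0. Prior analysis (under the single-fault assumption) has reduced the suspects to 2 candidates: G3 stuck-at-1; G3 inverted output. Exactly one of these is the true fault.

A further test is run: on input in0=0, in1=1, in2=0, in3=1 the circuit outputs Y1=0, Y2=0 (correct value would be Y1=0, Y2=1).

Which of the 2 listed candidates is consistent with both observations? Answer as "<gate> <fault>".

Evaluate each candidate on input in0=0, in1=1, in2=0, in3=1:
  G3 stuck-at-1: G1=1, G2=1, G3=1 [stuck-at-1], G4=0, G5=1 → Y1=0, Y2=1 — eliminated
  G3 inverted output: G1=1, G2=1, G3=0 [inverted output], G4=0, G5=0 → Y1=0, Y2=0 — matches
Only G3 inverted output reproduces the observed Y1=0, Y2=0.

G3 inverted output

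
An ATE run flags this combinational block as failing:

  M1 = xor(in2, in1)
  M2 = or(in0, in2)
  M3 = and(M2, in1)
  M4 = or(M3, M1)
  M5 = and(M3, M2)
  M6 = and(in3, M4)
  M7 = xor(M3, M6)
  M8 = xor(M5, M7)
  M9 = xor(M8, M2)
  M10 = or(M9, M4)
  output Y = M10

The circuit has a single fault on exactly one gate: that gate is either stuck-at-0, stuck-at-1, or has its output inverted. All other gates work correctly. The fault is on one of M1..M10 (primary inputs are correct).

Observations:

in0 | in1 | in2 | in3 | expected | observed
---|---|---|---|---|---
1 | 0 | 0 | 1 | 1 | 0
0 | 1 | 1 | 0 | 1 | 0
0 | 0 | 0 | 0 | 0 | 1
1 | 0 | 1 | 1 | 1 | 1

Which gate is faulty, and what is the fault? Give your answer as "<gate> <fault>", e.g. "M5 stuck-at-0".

Fault-free values for test 1 (in0=1, in1=0, in2=0, in3=1): M1=0, M2=1, M3=0, M4=0, M5=0, M6=0, M7=0, M8=0, M9=1, M10=1, giving Y=1. Observed 0.
Test 1: faults giving observed 0 are {M2 stuck-at-0, M2 inverted output, M5 stuck-at-1, M5 inverted output, M6 stuck-at-1, M6 inverted output, M7 stuck-at-1, M7 inverted output, M8 stuck-at-1, M8 inverted output, M9 stuck-at-0, M9 inverted output, M10 stuck-at-0, M10 inverted output}.
Test 2 (in0=0, in1=1, in2=1, in3=0): fault-free M1=0, M2=1, M3=1, M4=1, M5=1, M6=0, M7=1, M8=0, M9=1, M10=1 → 1; observed 0. Eliminates M5 stuck-at-1, M5 inverted output, M6 stuck-at-1, M6 inverted output, M7 stuck-at-1, M7 inverted output, M8 stuck-at-1, M8 inverted output, M9 stuck-at-0, M9 inverted output.
Test 3 (in0=0, in1=0, in2=0, in3=0): fault-free M1=0, M2=0, M3=0, M4=0, M5=0, M6=0, M7=0, M8=0, M9=0, M10=0 → 0; observed 1. Eliminates M2 stuck-at-0, M10 stuck-at-0.
Test 4 (in0=1, in1=0, in2=1, in3=1): fault-free M1=1, M2=1, M3=0, M4=1, M5=0, M6=1, M7=1, M8=1, M9=0, M10=1 → 1; observed 1. Eliminates M10 inverted output.
Only M2 inverted output is consistent with every test.

M2 inverted output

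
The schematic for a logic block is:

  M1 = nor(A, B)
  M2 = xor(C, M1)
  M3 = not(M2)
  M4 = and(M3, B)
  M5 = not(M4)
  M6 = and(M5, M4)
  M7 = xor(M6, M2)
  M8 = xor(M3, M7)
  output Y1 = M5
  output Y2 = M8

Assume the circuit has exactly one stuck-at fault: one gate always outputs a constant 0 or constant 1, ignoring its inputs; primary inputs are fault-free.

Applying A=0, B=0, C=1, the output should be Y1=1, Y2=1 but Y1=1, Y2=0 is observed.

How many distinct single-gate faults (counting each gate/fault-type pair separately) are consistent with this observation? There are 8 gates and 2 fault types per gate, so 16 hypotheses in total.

Fault-free: M1=1, M2=0, M3=1, M4=0, M5=1, M6=0, M7=0, M8=1 → Y1=1, Y2=1. Observed Y1=1, Y2=0.
  M1: none of the 2 fault types match ✗
  M2: none of the 2 fault types match ✗
  M3: stuck-at-0 ✓; others ✗
  M4: none of the 2 fault types match ✗
  M5: none of the 2 fault types match ✗
  M6: stuck-at-1 ✓; others ✗
  M7: stuck-at-1 ✓; others ✗
  M8: stuck-at-0 ✓; others ✗
Consistent faults: {M3 stuck-at-0, M6 stuck-at-1, M7 stuck-at-1, M8 stuck-at-0} — 4 in all.

4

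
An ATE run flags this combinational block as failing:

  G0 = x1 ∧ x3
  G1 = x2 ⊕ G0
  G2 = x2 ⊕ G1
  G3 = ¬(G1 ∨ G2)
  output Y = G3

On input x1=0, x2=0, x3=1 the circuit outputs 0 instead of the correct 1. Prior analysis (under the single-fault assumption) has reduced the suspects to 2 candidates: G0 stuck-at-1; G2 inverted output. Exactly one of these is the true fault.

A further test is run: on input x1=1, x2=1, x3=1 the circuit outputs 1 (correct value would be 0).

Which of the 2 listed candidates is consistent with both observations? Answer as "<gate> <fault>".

Evaluate each candidate on input x1=1, x2=1, x3=1:
  G0 stuck-at-1: G0=1 [stuck-at-1], G1=0, G2=1, G3=0 → 0 — eliminated
  G2 inverted output: G0=1, G1=0, G2=0 [inverted output], G3=1 → 1 — matches
Only G2 inverted output reproduces the observed 1.

G2 inverted output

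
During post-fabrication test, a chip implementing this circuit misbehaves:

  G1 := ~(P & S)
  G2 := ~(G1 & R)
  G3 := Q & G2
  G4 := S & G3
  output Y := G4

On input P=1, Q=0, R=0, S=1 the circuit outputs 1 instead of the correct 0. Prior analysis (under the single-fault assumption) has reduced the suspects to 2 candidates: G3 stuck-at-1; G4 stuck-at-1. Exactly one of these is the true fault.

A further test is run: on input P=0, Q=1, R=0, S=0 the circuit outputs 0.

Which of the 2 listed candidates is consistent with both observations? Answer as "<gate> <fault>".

G3 stuck-at-1

Evaluate each candidate on input P=0, Q=1, R=0, S=0:
  G3 stuck-at-1: G1=1, G2=1, G3=1 [stuck-at-1], G4=0 → 0 — matches
  G4 stuck-at-1: G1=1, G2=1, G3=1, G4=1 [stuck-at-1] → 1 — eliminated
Only G3 stuck-at-1 reproduces the observed 0.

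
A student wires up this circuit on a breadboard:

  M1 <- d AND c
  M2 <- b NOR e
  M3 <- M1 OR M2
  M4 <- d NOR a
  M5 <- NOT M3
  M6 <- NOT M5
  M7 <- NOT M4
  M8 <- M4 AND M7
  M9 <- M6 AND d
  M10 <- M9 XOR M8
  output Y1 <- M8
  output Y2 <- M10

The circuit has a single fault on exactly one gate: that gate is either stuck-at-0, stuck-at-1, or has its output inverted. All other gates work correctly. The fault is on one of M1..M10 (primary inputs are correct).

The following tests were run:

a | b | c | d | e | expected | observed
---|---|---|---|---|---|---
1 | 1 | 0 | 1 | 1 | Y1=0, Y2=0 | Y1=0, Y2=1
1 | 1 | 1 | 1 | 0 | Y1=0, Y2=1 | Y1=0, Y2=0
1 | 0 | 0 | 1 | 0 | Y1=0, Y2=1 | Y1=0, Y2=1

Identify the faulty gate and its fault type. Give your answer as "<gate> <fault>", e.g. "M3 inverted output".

M1 inverted output

Fault-free values for test 1 (a=1, b=1, c=0, d=1, e=1): M1=0, M2=0, M3=0, M4=0, M5=1, M6=0, M7=1, M8=0, M9=0, M10=0, giving Y1=0, Y2=0. Observed Y1=0, Y2=1.
Test 1: faults giving observed Y1=0, Y2=1 are {M1 stuck-at-1, M1 inverted output, M2 stuck-at-1, M2 inverted output, M3 stuck-at-1, M3 inverted output, M5 stuck-at-0, M5 inverted output, M6 stuck-at-1, M6 inverted output, M9 stuck-at-1, M9 inverted output, M10 stuck-at-1, M10 inverted output}.
Test 2 (a=1, b=1, c=1, d=1, e=0): fault-free M1=1, M2=0, M3=1, M4=0, M5=0, M6=1, M7=1, M8=0, M9=1, M10=1 → Y1=0, Y2=1; observed Y1=0, Y2=0. Eliminates M1 stuck-at-1, M2 stuck-at-1, M2 inverted output, M3 stuck-at-1, M5 stuck-at-0, M6 stuck-at-1, M9 stuck-at-1, M10 stuck-at-1.
Test 3 (a=1, b=0, c=0, d=1, e=0): fault-free M1=0, M2=1, M3=1, M4=0, M5=0, M6=1, M7=1, M8=0, M9=1, M10=1 → Y1=0, Y2=1; observed Y1=0, Y2=1. Eliminates M3 inverted output, M5 inverted output, M6 inverted output, M9 inverted output, M10 inverted output.
Only M1 inverted output is consistent with every test.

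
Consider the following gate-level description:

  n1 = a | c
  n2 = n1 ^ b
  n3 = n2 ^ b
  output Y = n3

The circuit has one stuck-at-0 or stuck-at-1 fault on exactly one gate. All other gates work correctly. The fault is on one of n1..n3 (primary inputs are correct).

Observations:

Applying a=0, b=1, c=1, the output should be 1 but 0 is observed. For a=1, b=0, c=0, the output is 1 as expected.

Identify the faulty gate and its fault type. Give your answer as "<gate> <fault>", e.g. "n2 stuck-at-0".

Fault-free values for test 1 (a=0, b=1, c=1): n1=1, n2=0, n3=1, giving Y=1. Observed 0.
Test 1: faults giving observed 0 are {n1 stuck-at-0, n2 stuck-at-1, n3 stuck-at-0}.
Test 2 (a=1, b=0, c=0): fault-free n1=1, n2=1, n3=1 → 1; observed 1. Eliminates n1 stuck-at-0, n3 stuck-at-0.
Only n2 stuck-at-1 is consistent with every test.

n2 stuck-at-1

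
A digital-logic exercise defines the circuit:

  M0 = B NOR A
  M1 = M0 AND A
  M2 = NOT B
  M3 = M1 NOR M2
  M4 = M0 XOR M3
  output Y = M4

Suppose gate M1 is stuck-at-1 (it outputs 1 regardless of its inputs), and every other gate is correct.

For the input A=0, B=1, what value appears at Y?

Propagate with M1 forced: M0=0, M1=1 [stuck-at-1], M2=0, M3=0, M4=0.
So Y = 0. (Without the fault it would be 1.)

0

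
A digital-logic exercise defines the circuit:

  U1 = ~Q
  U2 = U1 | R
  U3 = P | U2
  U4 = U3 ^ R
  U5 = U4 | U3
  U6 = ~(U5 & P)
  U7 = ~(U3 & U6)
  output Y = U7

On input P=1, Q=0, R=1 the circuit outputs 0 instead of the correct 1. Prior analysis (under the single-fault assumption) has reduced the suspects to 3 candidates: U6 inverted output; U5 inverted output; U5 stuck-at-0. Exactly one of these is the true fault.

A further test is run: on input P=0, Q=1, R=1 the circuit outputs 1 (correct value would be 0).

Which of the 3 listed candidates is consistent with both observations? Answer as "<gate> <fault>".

Evaluate each candidate on input P=0, Q=1, R=1:
  U6 inverted output: U1=0, U2=1, U3=1, U4=0, U5=1, U6=0 [inverted output], U7=1 → 1 — matches
  U5 inverted output: U1=0, U2=1, U3=1, U4=0, U5=0 [inverted output], U6=1, U7=0 → 0 — eliminated
  U5 stuck-at-0: U1=0, U2=1, U3=1, U4=0, U5=0 [stuck-at-0], U6=1, U7=0 → 0 — eliminated
Only U6 inverted output reproduces the observed 1.

U6 inverted output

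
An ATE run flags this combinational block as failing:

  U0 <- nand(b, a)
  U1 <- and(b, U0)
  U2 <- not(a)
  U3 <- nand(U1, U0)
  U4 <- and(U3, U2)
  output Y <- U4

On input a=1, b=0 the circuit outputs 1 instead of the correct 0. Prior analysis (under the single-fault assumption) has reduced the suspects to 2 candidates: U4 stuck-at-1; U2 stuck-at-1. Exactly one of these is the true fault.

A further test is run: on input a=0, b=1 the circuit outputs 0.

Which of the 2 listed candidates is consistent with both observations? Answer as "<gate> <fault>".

Evaluate each candidate on input a=0, b=1:
  U4 stuck-at-1: U0=1, U1=1, U2=1, U3=0, U4=1 [stuck-at-1] → 1 — eliminated
  U2 stuck-at-1: U0=1, U1=1, U2=1 [stuck-at-1], U3=0, U4=0 → 0 — matches
Only U2 stuck-at-1 reproduces the observed 0.

U2 stuck-at-1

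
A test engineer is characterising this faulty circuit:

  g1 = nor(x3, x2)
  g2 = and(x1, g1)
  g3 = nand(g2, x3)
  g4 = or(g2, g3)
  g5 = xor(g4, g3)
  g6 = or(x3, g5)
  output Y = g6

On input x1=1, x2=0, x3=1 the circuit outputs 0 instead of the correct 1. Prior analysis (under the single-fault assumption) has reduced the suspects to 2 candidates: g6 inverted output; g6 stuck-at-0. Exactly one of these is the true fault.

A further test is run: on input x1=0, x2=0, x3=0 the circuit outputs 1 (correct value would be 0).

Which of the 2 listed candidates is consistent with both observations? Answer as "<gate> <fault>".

Evaluate each candidate on input x1=0, x2=0, x3=0:
  g6 inverted output: g1=1, g2=0, g3=1, g4=1, g5=0, g6=1 [inverted output] → 1 — matches
  g6 stuck-at-0: g1=1, g2=0, g3=1, g4=1, g5=0, g6=0 [stuck-at-0] → 0 — eliminated
Only g6 inverted output reproduces the observed 1.

g6 inverted output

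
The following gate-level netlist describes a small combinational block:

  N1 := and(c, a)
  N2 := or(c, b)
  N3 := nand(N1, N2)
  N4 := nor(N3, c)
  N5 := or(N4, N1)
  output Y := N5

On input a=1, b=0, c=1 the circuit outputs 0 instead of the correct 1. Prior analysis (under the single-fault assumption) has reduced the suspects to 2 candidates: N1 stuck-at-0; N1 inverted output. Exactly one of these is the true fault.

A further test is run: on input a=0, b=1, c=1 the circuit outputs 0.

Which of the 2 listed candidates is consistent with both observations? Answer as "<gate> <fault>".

Evaluate each candidate on input a=0, b=1, c=1:
  N1 stuck-at-0: N1=0 [stuck-at-0], N2=1, N3=1, N4=0, N5=0 → 0 — matches
  N1 inverted output: N1=1 [inverted output], N2=1, N3=0, N4=0, N5=1 → 1 — eliminated
Only N1 stuck-at-0 reproduces the observed 0.

N1 stuck-at-0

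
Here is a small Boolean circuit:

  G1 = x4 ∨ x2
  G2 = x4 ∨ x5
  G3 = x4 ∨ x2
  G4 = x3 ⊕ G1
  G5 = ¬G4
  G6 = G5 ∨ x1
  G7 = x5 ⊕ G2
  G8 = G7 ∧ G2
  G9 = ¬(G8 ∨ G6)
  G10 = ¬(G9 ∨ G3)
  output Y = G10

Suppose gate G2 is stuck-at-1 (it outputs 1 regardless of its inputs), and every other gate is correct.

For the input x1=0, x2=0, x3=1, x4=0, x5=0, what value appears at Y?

1

Propagate with G2 forced: G1=0, G2=1 [stuck-at-1], G3=0, G4=1, G5=0, G6=0, G7=1, G8=1, G9=0, G10=1.
So Y = 1. (Without the fault it would be 0.)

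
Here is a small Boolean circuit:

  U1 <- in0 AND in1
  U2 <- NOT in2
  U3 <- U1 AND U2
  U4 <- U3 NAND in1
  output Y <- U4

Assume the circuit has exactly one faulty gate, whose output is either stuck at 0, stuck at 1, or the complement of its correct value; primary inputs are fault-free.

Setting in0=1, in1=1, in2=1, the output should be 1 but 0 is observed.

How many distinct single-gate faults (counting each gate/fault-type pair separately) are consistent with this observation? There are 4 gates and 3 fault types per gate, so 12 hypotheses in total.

Fault-free: U1=1, U2=0, U3=0, U4=1 → 1. Observed 0.
  U1 stuck-at-0: output 1 ✗
  U1 stuck-at-1: output 1 ✗
  U1 inverted output: output 1 ✗
  U2 stuck-at-0: output 1 ✗
  U2 stuck-at-1: output 0 ✓
  U2 inverted output: output 0 ✓
  U3 stuck-at-0: output 1 ✗
  U3 stuck-at-1: output 0 ✓
  U3 inverted output: output 0 ✓
  U4 stuck-at-0: output 0 ✓
  U4 stuck-at-1: output 1 ✗
  U4 inverted output: output 0 ✓
Consistent faults: {U2 stuck-at-1, U2 inverted output, U3 stuck-at-1, U3 inverted output, U4 stuck-at-0, U4 inverted output} — 6 in all.

6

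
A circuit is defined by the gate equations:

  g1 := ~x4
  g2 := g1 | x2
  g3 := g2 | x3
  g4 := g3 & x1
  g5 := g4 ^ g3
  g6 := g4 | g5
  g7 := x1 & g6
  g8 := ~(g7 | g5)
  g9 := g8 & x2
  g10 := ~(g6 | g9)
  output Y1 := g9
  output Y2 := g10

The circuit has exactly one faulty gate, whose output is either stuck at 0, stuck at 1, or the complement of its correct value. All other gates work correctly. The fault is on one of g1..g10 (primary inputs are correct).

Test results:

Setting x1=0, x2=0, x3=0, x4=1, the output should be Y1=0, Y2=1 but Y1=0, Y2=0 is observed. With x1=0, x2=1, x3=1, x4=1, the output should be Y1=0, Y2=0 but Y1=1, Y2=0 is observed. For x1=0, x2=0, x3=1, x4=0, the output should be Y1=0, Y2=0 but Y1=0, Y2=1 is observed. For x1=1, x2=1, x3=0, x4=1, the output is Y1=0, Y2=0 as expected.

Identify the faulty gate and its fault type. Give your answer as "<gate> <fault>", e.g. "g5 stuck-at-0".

g5 inverted output

Fault-free values for test 1 (x1=0, x2=0, x3=0, x4=1): g1=0, g2=0, g3=0, g4=0, g5=0, g6=0, g7=0, g8=1, g9=0, g10=1, giving Y1=0, Y2=1. Observed Y1=0, Y2=0.
Test 1: faults giving observed Y1=0, Y2=0 are {g1 stuck-at-1, g1 inverted output, g2 stuck-at-1, g2 inverted output, g3 stuck-at-1, g3 inverted output, g4 stuck-at-1, g4 inverted output, g5 stuck-at-1, g5 inverted output, g6 stuck-at-1, g6 inverted output, g10 stuck-at-0, g10 inverted output}.
Test 2 (x1=0, x2=1, x3=1, x4=1): fault-free g1=0, g2=1, g3=1, g4=0, g5=1, g6=1, g7=0, g8=0, g9=0, g10=0 → Y1=0, Y2=0; observed Y1=1, Y2=0. Eliminates g1 stuck-at-1, g1 inverted output, g2 stuck-at-1, g2 inverted output, g3 stuck-at-1, g5 stuck-at-1, g6 stuck-at-1, g6 inverted output, g10 stuck-at-0, g10 inverted output.
Test 3 (x1=0, x2=0, x3=1, x4=0): fault-free g1=1, g2=1, g3=1, g4=0, g5=1, g6=1, g7=0, g8=0, g9=0, g10=0 → Y1=0, Y2=0; observed Y1=0, Y2=1. Eliminates g4 stuck-at-1, g4 inverted output.
Test 4 (x1=1, x2=1, x3=0, x4=1): fault-free g1=0, g2=1, g3=1, g4=1, g5=0, g6=1, g7=1, g8=0, g9=0, g10=0 → Y1=0, Y2=0; observed Y1=0, Y2=0. Eliminates g3 inverted output.
Only g5 inverted output is consistent with every test.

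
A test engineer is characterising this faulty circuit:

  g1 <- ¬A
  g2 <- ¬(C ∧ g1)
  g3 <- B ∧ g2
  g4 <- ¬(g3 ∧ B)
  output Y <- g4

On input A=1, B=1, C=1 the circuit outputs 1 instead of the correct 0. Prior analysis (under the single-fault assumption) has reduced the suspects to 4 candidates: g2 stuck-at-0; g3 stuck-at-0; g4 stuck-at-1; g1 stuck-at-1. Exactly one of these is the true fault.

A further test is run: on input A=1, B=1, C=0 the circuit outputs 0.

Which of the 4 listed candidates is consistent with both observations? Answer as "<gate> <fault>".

g1 stuck-at-1

Evaluate each candidate on input A=1, B=1, C=0:
  g2 stuck-at-0: g1=0, g2=0 [stuck-at-0], g3=0, g4=1 → 1 — eliminated
  g3 stuck-at-0: g1=0, g2=1, g3=0 [stuck-at-0], g4=1 → 1 — eliminated
  g4 stuck-at-1: g1=0, g2=1, g3=1, g4=1 [stuck-at-1] → 1 — eliminated
  g1 stuck-at-1: g1=1 [stuck-at-1], g2=1, g3=1, g4=0 → 0 — matches
Only g1 stuck-at-1 reproduces the observed 0.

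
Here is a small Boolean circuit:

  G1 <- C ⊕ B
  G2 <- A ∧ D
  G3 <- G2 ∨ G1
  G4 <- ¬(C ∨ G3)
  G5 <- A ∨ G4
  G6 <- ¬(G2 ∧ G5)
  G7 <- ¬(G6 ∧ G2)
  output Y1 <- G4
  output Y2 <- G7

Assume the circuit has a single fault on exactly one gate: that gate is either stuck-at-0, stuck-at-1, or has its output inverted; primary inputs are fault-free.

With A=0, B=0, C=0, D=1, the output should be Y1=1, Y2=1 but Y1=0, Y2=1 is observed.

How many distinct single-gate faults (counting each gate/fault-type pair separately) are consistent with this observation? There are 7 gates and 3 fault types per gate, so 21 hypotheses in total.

Fault-free: G1=0, G2=0, G3=0, G4=1, G5=1, G6=1, G7=1 → Y1=1, Y2=1. Observed Y1=0, Y2=1.
  G1: stuck-at-1, inverted output ✓; others ✗
  G2: none of the 3 fault types match ✗
  G3: stuck-at-1, inverted output ✓; others ✗
  G4: stuck-at-0, inverted output ✓; others ✗
  G5: none of the 3 fault types match ✗
  G6: none of the 3 fault types match ✗
  G7: none of the 3 fault types match ✗
Consistent faults: {G1 stuck-at-1, G1 inverted output, G3 stuck-at-1, G3 inverted output, G4 stuck-at-0, G4 inverted output} — 6 in all.

6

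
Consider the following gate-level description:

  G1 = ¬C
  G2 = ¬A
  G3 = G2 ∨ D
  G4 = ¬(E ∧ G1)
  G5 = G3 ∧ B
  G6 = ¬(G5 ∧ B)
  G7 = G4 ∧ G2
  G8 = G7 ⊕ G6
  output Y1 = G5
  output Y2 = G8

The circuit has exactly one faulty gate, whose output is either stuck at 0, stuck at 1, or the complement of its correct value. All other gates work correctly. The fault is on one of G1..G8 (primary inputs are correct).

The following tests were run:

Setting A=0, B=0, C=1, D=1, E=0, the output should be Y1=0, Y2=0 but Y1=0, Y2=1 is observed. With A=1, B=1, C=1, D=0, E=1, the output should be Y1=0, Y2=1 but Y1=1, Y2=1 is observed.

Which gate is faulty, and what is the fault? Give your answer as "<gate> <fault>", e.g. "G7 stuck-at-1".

Fault-free values for test 1 (A=0, B=0, C=1, D=1, E=0): G1=0, G2=1, G3=1, G4=1, G5=0, G6=1, G7=1, G8=0, giving Y1=0, Y2=0. Observed Y1=0, Y2=1.
Test 1: faults giving observed Y1=0, Y2=1 are {G2 stuck-at-0, G2 inverted output, G4 stuck-at-0, G4 inverted output, G6 stuck-at-0, G6 inverted output, G7 stuck-at-0, G7 inverted output, G8 stuck-at-1, G8 inverted output}.
Test 2 (A=1, B=1, C=1, D=0, E=1): fault-free G1=0, G2=0, G3=0, G4=1, G5=0, G6=1, G7=0, G8=1 → Y1=0, Y2=1; observed Y1=1, Y2=1. Eliminates G2 stuck-at-0, G4 stuck-at-0, G4 inverted output, G6 stuck-at-0, G6 inverted output, G7 stuck-at-0, G7 inverted output, G8 stuck-at-1, G8 inverted output.
Only G2 inverted output is consistent with every test.

G2 inverted output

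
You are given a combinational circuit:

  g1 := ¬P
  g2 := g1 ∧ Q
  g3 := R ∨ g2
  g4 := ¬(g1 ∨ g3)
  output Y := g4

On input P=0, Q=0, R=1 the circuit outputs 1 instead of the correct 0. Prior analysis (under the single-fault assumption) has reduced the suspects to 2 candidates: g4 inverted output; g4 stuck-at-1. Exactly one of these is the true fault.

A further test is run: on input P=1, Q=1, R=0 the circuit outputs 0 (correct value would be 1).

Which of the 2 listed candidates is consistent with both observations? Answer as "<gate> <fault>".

Evaluate each candidate on input P=1, Q=1, R=0:
  g4 inverted output: g1=0, g2=0, g3=0, g4=0 [inverted output] → 0 — matches
  g4 stuck-at-1: g1=0, g2=0, g3=0, g4=1 [stuck-at-1] → 1 — eliminated
Only g4 inverted output reproduces the observed 0.

g4 inverted output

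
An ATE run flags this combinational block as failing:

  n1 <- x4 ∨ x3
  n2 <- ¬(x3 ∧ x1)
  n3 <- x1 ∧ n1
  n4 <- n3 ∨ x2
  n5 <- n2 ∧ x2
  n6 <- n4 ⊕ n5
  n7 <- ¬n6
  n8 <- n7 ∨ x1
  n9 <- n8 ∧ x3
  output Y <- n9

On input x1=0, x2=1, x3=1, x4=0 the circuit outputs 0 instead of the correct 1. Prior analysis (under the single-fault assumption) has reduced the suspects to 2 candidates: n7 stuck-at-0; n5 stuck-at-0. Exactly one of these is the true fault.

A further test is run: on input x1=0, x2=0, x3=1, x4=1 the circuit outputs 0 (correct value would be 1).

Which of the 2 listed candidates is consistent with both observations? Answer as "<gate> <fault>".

n7 stuck-at-0

Evaluate each candidate on input x1=0, x2=0, x3=1, x4=1:
  n7 stuck-at-0: n1=1, n2=1, n3=0, n4=0, n5=0, n6=0, n7=0 [stuck-at-0], n8=0, n9=0 → 0 — matches
  n5 stuck-at-0: n1=1, n2=1, n3=0, n4=0, n5=0 [stuck-at-0], n6=0, n7=1, n8=1, n9=1 → 1 — eliminated
Only n7 stuck-at-0 reproduces the observed 0.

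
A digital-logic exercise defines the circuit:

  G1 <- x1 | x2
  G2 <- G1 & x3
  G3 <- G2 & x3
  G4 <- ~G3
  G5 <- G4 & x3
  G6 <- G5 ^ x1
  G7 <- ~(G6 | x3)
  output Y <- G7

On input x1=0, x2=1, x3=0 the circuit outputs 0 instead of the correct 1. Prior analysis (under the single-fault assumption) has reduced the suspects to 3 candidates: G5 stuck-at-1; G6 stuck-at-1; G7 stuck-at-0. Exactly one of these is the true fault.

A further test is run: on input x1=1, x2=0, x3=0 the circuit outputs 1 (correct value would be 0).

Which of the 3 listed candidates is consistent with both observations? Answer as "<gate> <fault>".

G5 stuck-at-1

Evaluate each candidate on input x1=1, x2=0, x3=0:
  G5 stuck-at-1: G1=1, G2=0, G3=0, G4=1, G5=1 [stuck-at-1], G6=0, G7=1 → 1 — matches
  G6 stuck-at-1: G1=1, G2=0, G3=0, G4=1, G5=0, G6=1 [stuck-at-1], G7=0 → 0 — eliminated
  G7 stuck-at-0: G1=1, G2=0, G3=0, G4=1, G5=0, G6=1, G7=0 [stuck-at-0] → 0 — eliminated
Only G5 stuck-at-1 reproduces the observed 1.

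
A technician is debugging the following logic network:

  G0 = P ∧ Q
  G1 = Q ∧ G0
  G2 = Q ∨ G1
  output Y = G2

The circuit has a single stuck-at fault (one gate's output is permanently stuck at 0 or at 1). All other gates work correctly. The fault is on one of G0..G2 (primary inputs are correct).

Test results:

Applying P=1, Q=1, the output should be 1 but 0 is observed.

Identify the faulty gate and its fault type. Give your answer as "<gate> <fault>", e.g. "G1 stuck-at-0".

Fault-free values for test 1 (P=1, Q=1): G0=1, G1=1, G2=1, giving Y=1. Observed 0.
Test 1: faults giving observed 0 are {G2 stuck-at-0}.
Only G2 stuck-at-0 is consistent with every test.

G2 stuck-at-0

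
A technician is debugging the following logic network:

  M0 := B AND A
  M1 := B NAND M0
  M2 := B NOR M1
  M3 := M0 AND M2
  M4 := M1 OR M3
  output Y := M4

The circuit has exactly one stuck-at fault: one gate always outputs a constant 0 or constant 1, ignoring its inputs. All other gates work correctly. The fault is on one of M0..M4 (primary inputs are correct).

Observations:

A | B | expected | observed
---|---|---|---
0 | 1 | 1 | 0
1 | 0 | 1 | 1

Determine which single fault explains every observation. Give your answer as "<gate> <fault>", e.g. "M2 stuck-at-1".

M0 stuck-at-1

Fault-free values for test 1 (A=0, B=1): M0=0, M1=1, M2=0, M3=0, M4=1, giving Y=1. Observed 0.
Test 1: faults giving observed 0 are {M0 stuck-at-1, M1 stuck-at-0, M4 stuck-at-0}.
Test 2 (A=1, B=0): fault-free M0=0, M1=1, M2=0, M3=0, M4=1 → 1; observed 1. Eliminates M1 stuck-at-0, M4 stuck-at-0.
Only M0 stuck-at-1 is consistent with every test.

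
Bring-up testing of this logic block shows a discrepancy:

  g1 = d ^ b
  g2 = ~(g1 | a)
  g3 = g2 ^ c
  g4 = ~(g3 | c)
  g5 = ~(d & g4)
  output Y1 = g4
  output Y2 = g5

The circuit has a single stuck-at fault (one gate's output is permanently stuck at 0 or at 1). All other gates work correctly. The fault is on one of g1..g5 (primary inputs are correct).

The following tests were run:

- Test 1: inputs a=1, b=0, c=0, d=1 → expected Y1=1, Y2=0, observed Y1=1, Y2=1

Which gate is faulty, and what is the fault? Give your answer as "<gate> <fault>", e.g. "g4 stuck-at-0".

g5 stuck-at-1

Fault-free values for test 1 (a=1, b=0, c=0, d=1): g1=1, g2=0, g3=0, g4=1, g5=0, giving Y1=1, Y2=0. Observed Y1=1, Y2=1.
Test 1: faults giving observed Y1=1, Y2=1 are {g5 stuck-at-1}.
Only g5 stuck-at-1 is consistent with every test.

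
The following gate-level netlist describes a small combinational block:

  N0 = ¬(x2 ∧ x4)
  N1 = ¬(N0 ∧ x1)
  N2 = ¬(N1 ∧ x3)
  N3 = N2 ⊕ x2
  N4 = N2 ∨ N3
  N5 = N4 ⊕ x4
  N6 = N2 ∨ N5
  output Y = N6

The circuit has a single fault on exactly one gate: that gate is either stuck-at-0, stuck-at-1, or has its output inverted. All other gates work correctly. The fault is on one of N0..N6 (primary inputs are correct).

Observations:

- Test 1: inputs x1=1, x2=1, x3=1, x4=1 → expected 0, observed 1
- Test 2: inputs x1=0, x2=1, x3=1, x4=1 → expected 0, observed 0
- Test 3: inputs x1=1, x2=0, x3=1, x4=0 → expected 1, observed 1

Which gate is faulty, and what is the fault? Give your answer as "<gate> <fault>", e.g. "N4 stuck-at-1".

Fault-free values for test 1 (x1=1, x2=1, x3=1, x4=1): N0=0, N1=1, N2=0, N3=1, N4=1, N5=0, N6=0, giving Y=0. Observed 1.
Test 1: faults giving observed 1 are {N0 stuck-at-1, N0 inverted output, N1 stuck-at-0, N1 inverted output, N2 stuck-at-1, N2 inverted output, N3 stuck-at-0, N3 inverted output, N4 stuck-at-0, N4 inverted output, N5 stuck-at-1, N5 inverted output, N6 stuck-at-1, N6 inverted output}.
Test 2 (x1=0, x2=1, x3=1, x4=1): fault-free N0=0, N1=1, N2=0, N3=1, N4=1, N5=0, N6=0 → 0; observed 0. Eliminates N1 stuck-at-0, N1 inverted output, N2 stuck-at-1, N2 inverted output, N3 stuck-at-0, N3 inverted output, N4 stuck-at-0, N4 inverted output, N5 stuck-at-1, N5 inverted output, N6 stuck-at-1, N6 inverted output.
Test 3 (x1=1, x2=0, x3=1, x4=0): fault-free N0=1, N1=0, N2=1, N3=1, N4=1, N5=1, N6=1 → 1; observed 1. Eliminates N0 inverted output.
Only N0 stuck-at-1 is consistent with every test.

N0 stuck-at-1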